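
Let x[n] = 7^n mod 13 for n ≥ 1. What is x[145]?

Listing terms: x[1] = 7, x[2] = 10, x[3] = 5, x[4] = 9, x[5] = 11, x[6] = 12, x[7] = 6, x[8] = 3, x[9] = 8, x[10] = 4, x[11] = 2, x[12] = 1, x[13] = 7.
The sequence repeats with period 12.
(145 - 1) mod 12 = 0, so x[145] = x[1] = 7.

7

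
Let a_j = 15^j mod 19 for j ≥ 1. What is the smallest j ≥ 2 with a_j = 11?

6

a_1 = 15,  a_2 = 16,  a_3 = 12,  a_4 = 9,  a_5 = 2,  a_6 = 11,  a_7 = 13,  a_8 = 5,  a_9 = 18,  a_{10} = 4,  a_{11} = 3,  a_{12} = 7,  a_{13} = 10,  a_{14} = 17,  a_{15} = 8,  a_{16} = 6,  a_{17} = 14,  a_{18} = 1,  a_{19} = 15.
The sequence repeats with period 18.
The value 11 first appears (with j ≥ 2) at a_6.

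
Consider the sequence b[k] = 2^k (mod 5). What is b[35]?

3

We have b[1] = 2, b[2] = 4, b[3] = 3, b[4] = 1, b[5] = 2.
Since b[5] = b[1] = 2, the sequence is periodic with period 4.
(35 - 1) mod 4 = 2, so b[35] = b[3] = 3.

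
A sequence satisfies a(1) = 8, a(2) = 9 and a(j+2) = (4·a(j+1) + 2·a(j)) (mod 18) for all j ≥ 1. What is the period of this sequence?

6

Listing terms: a(1) = 8; a(2) = 9; a(3) = 16; a(4) = 10; a(5) = 0; a(6) = 2; a(7) = 8; a(8) = 0; a(9) = 16; a(10) = 10.
Since (a(9), a(10)) = (a(3), a(4)) = (16, 10) (two consecutive terms determine the rest), the sequence is eventually periodic: after a pre-period of length 2 it cycles with period 6.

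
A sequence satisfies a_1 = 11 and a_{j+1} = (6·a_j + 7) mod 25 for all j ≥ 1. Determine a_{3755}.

a_1 = 11,  a_2 = 23,  a_3 = 20,  a_4 = 2,  a_5 = 19,  a_6 = 21,  a_7 = 8,  a_8 = 5,  a_9 = 12,  a_{10} = 4,  a_{11} = 6,  a_{12} = 18,  a_{13} = 15,  a_{14} = 22,  a_{15} = 14,  a_{16} = 16,  a_{17} = 3,  a_{18} = 0,  a_{19} = 7,  a_{20} = 24,  a_{21} = 1,  a_{22} = 13,  a_{23} = 10,  a_{24} = 17,  a_{25} = 9,  a_{26} = 11.
Since a_{26} = a_1 = 11, the sequence is periodic with period 25.
So a_{3755} = a_{1 + ((3755-1) mod 25)} = a_5 = 19.

19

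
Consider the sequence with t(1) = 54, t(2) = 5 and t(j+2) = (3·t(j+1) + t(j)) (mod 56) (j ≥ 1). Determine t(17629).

30

Computing terms: t(1) = 54; t(2) = 5; t(3) = 13; t(4) = 44; t(5) = 33; t(6) = 31; t(7) = 14; t(8) = 17; t(9) = 9; t(10) = 44; t(11) = 29; t(12) = 19; t(13) = 30; t(14) = 53; t(15) = 21; t(16) = 4; t(17) = 33; t(18) = 47; t(19) = 6; t(20) = 9; t(21) = 33; t(22) = 52; t(23) = 21; t(24) = 3; t(25) = 30; t(26) = 37; t(27) = 29; t(28) = 12; t(29) = 9; t(30) = 39; t(31) = 14; t(32) = 25; t(33) = 33; t(34) = 12; t(35) = 13; t(36) = 51; t(37) = 54; t(38) = 45; t(39) = 21; t(40) = 52; t(41) = 9; t(42) = 23; t(43) = 22; t(44) = 33; t(45) = 9; t(46) = 4; t(47) = 21; t(48) = 11; t(49) = 54; t(50) = 5.
Since (t(49), t(50)) = (t(1), t(2)) = (54, 5) (two consecutive terms determine the rest), the sequence is periodic with period 48.
So t(17629) = t(1 + ((17629-1) mod 48)) = t(13) = 30.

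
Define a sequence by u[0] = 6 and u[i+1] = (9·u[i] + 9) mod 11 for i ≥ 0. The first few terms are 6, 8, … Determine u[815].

6

u[0] = 6,  u[1] = 8,  u[2] = 4,  u[3] = 1,  u[4] = 7,  u[5] = 6.
Since u[5] = u[0] = 6, the sequence is periodic with period 5.
So u[815] = u[0 + ((815-0) mod 5)] = u[0] = 6.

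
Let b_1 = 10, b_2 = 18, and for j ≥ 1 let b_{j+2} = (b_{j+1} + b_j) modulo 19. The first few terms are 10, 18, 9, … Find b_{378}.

8

b_1 = 10,  b_2 = 18,  b_3 = 9,  b_4 = 8,  b_5 = 17,  b_6 = 6,  b_7 = 4,  b_8 = 10,  b_9 = 14,  b_{10} = 5,  b_{11} = 0,  b_{12} = 5,  b_{13} = 5,  b_{14} = 10,  b_{15} = 15,  b_{16} = 6,  b_{17} = 2,  b_{18} = 8,  b_{19} = 10,  b_{20} = 18.
Since (b_{19}, b_{20}) = (b_1, b_2) = (10, 18) (two consecutive terms determine the rest), the sequence is periodic with period 18.
So b_{378} = b_{1 + ((378-1) mod 18)} = b_{18} = 8.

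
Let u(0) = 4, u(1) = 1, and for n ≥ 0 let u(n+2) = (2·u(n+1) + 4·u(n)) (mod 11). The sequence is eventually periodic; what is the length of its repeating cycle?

10

Computing terms: u(0) = 4, u(1) = 1, u(2) = 7, u(3) = 7, u(4) = 9, u(5) = 2, u(6) = 7, u(7) = 0, u(8) = 6, u(9) = 1, u(10) = 4, u(11) = 1.
Since (u(10), u(11)) = (u(0), u(1)) = (4, 1) (two consecutive terms determine the rest), the sequence is periodic with period 10.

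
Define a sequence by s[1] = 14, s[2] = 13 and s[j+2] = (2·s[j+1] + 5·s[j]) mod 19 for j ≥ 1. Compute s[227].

Listing terms: s[1] = 14,  s[2] = 13,  s[3] = 1,  s[4] = 10,  s[5] = 6,  s[6] = 5,  s[7] = 2,  s[8] = 10,  s[9] = 11,  s[10] = 15,  s[11] = 9,  s[12] = 17,  s[13] = 3,  s[14] = 15,  s[15] = 7,  s[16] = 13,  s[17] = 4,  s[18] = 16,  s[19] = 14,  s[20] = 13.
The sequence repeats with period 18.
So s[227] = s[1 + ((227-1) mod 18)] = s[11] = 9.

9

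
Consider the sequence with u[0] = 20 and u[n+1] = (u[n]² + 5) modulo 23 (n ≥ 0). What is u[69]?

Computing terms: u[0] = 20,  u[1] = 14,  u[2] = 17,  u[3] = 18,  u[4] = 7,  u[5] = 8,  u[6] = 0,  u[7] = 5,  u[8] = 7.
Since u[8] = u[4] = 7, the sequence is eventually periodic: after a pre-period of length 4 it cycles with period 4.
For n ≥ 4, u[n] depends only on (n - 4) mod 4. (69 - 4) mod 4 = 1, so u[69] = u[5] = 8.

8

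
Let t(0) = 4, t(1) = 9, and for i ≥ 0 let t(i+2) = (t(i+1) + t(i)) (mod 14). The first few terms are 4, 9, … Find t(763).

13

Computing terms: t(0) = 4, t(1) = 9, t(2) = 13, t(3) = 8, t(4) = 7, t(5) = 1, t(6) = 8, t(7) = 9, t(8) = 3, t(9) = 12, t(10) = 1, t(11) = 13, t(12) = 0, t(13) = 13, t(14) = 13, t(15) = 12, t(16) = 11, t(17) = 9, t(18) = 6, t(19) = 1, t(20) = 7, t(21) = 8, t(22) = 1, t(23) = 9, t(24) = 10, t(25) = 5, t(26) = 1, t(27) = 6, t(28) = 7, t(29) = 13, t(30) = 6, t(31) = 5, t(32) = 11, t(33) = 2, t(34) = 13, t(35) = 1, t(36) = 0, t(37) = 1, t(38) = 1, t(39) = 2, t(40) = 3, t(41) = 5, t(42) = 8, t(43) = 13, t(44) = 7, t(45) = 6, t(46) = 13, t(47) = 5, t(48) = 4, t(49) = 9.
The sequence repeats with period 48.
So t(763) = t(0 + ((763-0) mod 48)) = t(43) = 13.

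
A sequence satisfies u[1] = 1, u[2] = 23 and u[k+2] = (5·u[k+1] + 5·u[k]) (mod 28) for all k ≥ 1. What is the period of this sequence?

Computing terms: u[1] = 1,  u[2] = 23,  u[3] = 8,  u[4] = 15,  u[5] = 3,  u[6] = 6,  u[7] = 17,  u[8] = 3,  u[9] = 16,  u[10] = 11,  u[11] = 23,  u[12] = 2,  u[13] = 13,  u[14] = 19,  u[15] = 20,  u[16] = 27,  u[17] = 11,  u[18] = 22,  u[19] = 25,  u[20] = 11,  u[21] = 12,  u[22] = 3,  u[23] = 19,  u[24] = 26,  u[25] = 1,  u[26] = 23.
The sequence repeats with period 24.

24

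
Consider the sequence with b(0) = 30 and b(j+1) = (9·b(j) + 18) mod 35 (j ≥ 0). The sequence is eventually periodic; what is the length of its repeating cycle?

Listing terms: b(0) = 30; b(1) = 8; b(2) = 20; b(3) = 23; b(4) = 15; b(5) = 13; b(6) = 30.
Since b(6) = b(0) = 30, the sequence is periodic with period 6.

6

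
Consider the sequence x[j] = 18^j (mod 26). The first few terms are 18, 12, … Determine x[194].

12

We have x[1] = 18,  x[2] = 12,  x[3] = 8,  x[4] = 14,  x[5] = 18.
The sequence repeats with period 4.
(194 - 1) mod 4 = 1, so x[194] = x[2] = 12.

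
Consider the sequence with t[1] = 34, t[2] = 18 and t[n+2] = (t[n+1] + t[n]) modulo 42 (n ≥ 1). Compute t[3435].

We have t[1] = 34, t[2] = 18, t[3] = 10, t[4] = 28, t[5] = 38, t[6] = 24, t[7] = 20, t[8] = 2, t[9] = 22, t[10] = 24, t[11] = 4, t[12] = 28, t[13] = 32, t[14] = 18, t[15] = 8, t[16] = 26, t[17] = 34, t[18] = 18.
The sequence repeats with period 16.
(3435 - 1) mod 16 = 10, so t[3435] = t[11] = 4.

4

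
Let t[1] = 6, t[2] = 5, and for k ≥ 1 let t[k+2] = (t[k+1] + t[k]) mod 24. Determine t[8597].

We have t[1] = 6,  t[2] = 5,  t[3] = 11,  t[4] = 16,  t[5] = 3,  t[6] = 19,  t[7] = 22,  t[8] = 17,  t[9] = 15,  t[10] = 8,  t[11] = 23,  t[12] = 7,  t[13] = 6,  t[14] = 13,  t[15] = 19,  t[16] = 8,  t[17] = 3,  t[18] = 11,  t[19] = 14,  t[20] = 1,  t[21] = 15,  t[22] = 16,  t[23] = 7,  t[24] = 23,  t[25] = 6,  t[26] = 5.
Since (t[25], t[26]) = (t[1], t[2]) = (6, 5) (two consecutive terms determine the rest), the sequence is periodic with period 24.
So t[8597] = t[1 + ((8597-1) mod 24)] = t[5] = 3.

3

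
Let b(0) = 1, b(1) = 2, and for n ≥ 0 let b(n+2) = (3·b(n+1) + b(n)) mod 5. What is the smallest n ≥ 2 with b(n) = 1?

Listing terms: b(0) = 1,  b(1) = 2,  b(2) = 2,  b(3) = 3,  b(4) = 1,  b(5) = 1,  b(6) = 4,  b(7) = 3,  b(8) = 3,  b(9) = 2,  b(10) = 4,  b(11) = 4,  b(12) = 1,  b(13) = 2.
Since (b(12), b(13)) = (b(0), b(1)) = (1, 2) (two consecutive terms determine the rest), the sequence is periodic with period 12.
The value 1 first appears (with n ≥ 2) at b(4).

4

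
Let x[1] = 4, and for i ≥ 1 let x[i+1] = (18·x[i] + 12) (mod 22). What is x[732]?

Listing terms: x[1] = 4, x[2] = 18, x[3] = 6, x[4] = 10, x[5] = 16, x[6] = 14, x[7] = 0, x[8] = 12, x[9] = 8, x[10] = 2, x[11] = 4.
Since x[11] = x[1] = 4, the sequence is periodic with period 10.
So x[732] = x[1 + ((732-1) mod 10)] = x[2] = 18.

18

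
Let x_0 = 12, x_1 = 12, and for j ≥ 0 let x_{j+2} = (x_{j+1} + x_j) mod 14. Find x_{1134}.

x_0 = 12; x_1 = 12; x_2 = 10; x_3 = 8; x_4 = 4; x_5 = 12; x_6 = 2; x_7 = 0; x_8 = 2; x_9 = 2; x_{10} = 4; x_{11} = 6; x_{12} = 10; x_{13} = 2; x_{14} = 12; x_{15} = 0; x_{16} = 12; x_{17} = 12.
The sequence repeats with period 16.
(1134 - 0) mod 16 = 14, so x_{1134} = x_{14} = 12.

12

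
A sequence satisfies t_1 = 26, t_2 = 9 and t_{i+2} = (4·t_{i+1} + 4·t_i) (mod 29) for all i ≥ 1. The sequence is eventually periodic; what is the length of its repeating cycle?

35

Computing terms: t_1 = 26,  t_2 = 9,  t_3 = 24,  t_4 = 16,  t_5 = 15,  t_6 = 8,  t_7 = 5,  t_8 = 23,  t_9 = 25,  t_{10} = 18,  t_{11} = 27,  t_{12} = 6,  t_{13} = 16,  t_{14} = 1,  t_{15} = 10,  t_{16} = 15,  t_{17} = 13,  t_{18} = 25,  t_{19} = 7,  t_{20} = 12,  t_{21} = 18,  t_{22} = 4,  t_{23} = 1,  t_{24} = 20,  t_{25} = 26,  t_{26} = 10,  t_{27} = 28,  t_{28} = 7,  t_{29} = 24,  t_{30} = 8,  t_{31} = 12,  t_{32} = 22,  t_{33} = 20,  t_{34} = 23,  t_{35} = 27,  t_{36} = 26,  t_{37} = 9.
The sequence repeats with period 35.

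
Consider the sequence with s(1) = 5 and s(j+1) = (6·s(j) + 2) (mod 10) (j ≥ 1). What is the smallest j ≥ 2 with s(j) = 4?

s(1) = 5,  s(2) = 2,  s(3) = 4,  s(4) = 6,  s(5) = 8,  s(6) = 0,  s(7) = 2.
Since s(7) = s(2) = 2, the sequence is eventually periodic: after a pre-period of length 1 it cycles with period 5.
The value 4 first appears (with j ≥ 2) at s(3).

3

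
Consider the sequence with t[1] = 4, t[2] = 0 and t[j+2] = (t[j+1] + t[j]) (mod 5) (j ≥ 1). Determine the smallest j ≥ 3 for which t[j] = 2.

Computing terms: t[1] = 4; t[2] = 0; t[3] = 4; t[4] = 4; t[5] = 3; t[6] = 2; t[7] = 0; t[8] = 2; t[9] = 2; t[10] = 4; t[11] = 1; t[12] = 0; t[13] = 1; t[14] = 1; t[15] = 2; t[16] = 3; t[17] = 0; t[18] = 3; t[19] = 3; t[20] = 1; t[21] = 4; t[22] = 0.
Since (t[21], t[22]) = (t[1], t[2]) = (4, 0) (two consecutive terms determine the rest), the sequence is periodic with period 20.
The value 2 first appears (with j ≥ 3) at t[6].

6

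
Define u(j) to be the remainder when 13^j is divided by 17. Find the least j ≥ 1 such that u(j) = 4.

3

Listing terms: u(0) = 1, u(1) = 13, u(2) = 16, u(3) = 4, u(4) = 1.
Since u(4) = u(0) = 1, the sequence is periodic with period 4.
The value 4 first appears (with j ≥ 1) at u(3).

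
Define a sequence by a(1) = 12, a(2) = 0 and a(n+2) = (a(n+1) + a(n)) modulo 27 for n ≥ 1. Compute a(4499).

Computing terms: a(1) = 12, a(2) = 0, a(3) = 12, a(4) = 12, a(5) = 24, a(6) = 9, a(7) = 6, a(8) = 15, a(9) = 21, a(10) = 9, a(11) = 3, a(12) = 12, a(13) = 15, a(14) = 0, a(15) = 15, a(16) = 15, a(17) = 3, a(18) = 18, a(19) = 21, a(20) = 12, a(21) = 6, a(22) = 18, a(23) = 24, a(24) = 15, a(25) = 12, a(26) = 0.
Since (a(25), a(26)) = (a(1), a(2)) = (12, 0) (two consecutive terms determine the rest), the sequence is periodic with period 24.
(4499 - 1) mod 24 = 10, so a(4499) = a(11) = 3.

3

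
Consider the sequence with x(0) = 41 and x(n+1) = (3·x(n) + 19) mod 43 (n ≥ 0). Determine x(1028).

We have x(0) = 41, x(1) = 13, x(2) = 15, x(3) = 21, x(4) = 39, x(5) = 7, x(6) = 40, x(7) = 10, x(8) = 6, x(9) = 37, x(10) = 1, x(11) = 22, x(12) = 42, x(13) = 16, x(14) = 24, x(15) = 5, x(16) = 34, x(17) = 35, x(18) = 38, x(19) = 4, x(20) = 31, x(21) = 26, x(22) = 11, x(23) = 9, x(24) = 3, x(25) = 28, x(26) = 17, x(27) = 27, x(28) = 14, x(29) = 18, x(30) = 30, x(31) = 23, x(32) = 2, x(33) = 25, x(34) = 8, x(35) = 0, x(36) = 19, x(37) = 33, x(38) = 32, x(39) = 29, x(40) = 20, x(41) = 36, x(42) = 41.
The sequence repeats with period 42.
(1028 - 0) mod 42 = 20, so x(1028) = x(20) = 31.

31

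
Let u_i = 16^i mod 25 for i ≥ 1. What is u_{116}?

16

Listing terms: u_1 = 16, u_2 = 6, u_3 = 21, u_4 = 11, u_5 = 1, u_6 = 16.
The sequence repeats with period 5.
(116 - 1) mod 5 = 0, so u_{116} = u_1 = 16.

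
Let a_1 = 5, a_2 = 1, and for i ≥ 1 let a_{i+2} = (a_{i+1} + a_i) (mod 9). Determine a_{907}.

3

We have a_1 = 5; a_2 = 1; a_3 = 6; a_4 = 7; a_5 = 4; a_6 = 2; a_7 = 6; a_8 = 8; a_9 = 5; a_{10} = 4; a_{11} = 0; a_{12} = 4; a_{13} = 4; a_{14} = 8; a_{15} = 3; a_{16} = 2; a_{17} = 5; a_{18} = 7; a_{19} = 3; a_{20} = 1; a_{21} = 4; a_{22} = 5; a_{23} = 0; a_{24} = 5; a_{25} = 5; a_{26} = 1.
The sequence repeats with period 24.
(907 - 1) mod 24 = 18, so a_{907} = a_{19} = 3.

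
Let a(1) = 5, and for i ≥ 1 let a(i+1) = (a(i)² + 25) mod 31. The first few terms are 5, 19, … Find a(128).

Listing terms: a(1) = 5; a(2) = 19; a(3) = 14; a(4) = 4; a(5) = 10; a(6) = 1; a(7) = 26; a(8) = 19.
Since a(8) = a(2) = 19, the sequence is eventually periodic: after a pre-period of length 1 it cycles with period 6.
For i ≥ 2, a(i) depends only on (i - 2) mod 6. (128 - 2) mod 6 = 0, so a(128) = a(2) = 19.

19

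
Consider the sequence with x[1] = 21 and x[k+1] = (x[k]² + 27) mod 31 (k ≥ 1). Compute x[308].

3

Listing terms: x[1] = 21, x[2] = 3, x[3] = 5, x[4] = 21.
The sequence repeats with period 3.
So x[308] = x[1 + ((308-1) mod 3)] = x[2] = 3.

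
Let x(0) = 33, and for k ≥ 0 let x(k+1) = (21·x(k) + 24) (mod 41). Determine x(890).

Listing terms: x(0) = 33,  x(1) = 20,  x(2) = 34,  x(3) = 0,  x(4) = 24,  x(5) = 36,  x(6) = 1,  x(7) = 4,  x(8) = 26,  x(9) = 37,  x(10) = 22,  x(11) = 35,  x(12) = 21,  x(13) = 14,  x(14) = 31,  x(15) = 19,  x(16) = 13,  x(17) = 10,  x(18) = 29,  x(19) = 18,  x(20) = 33.
Since x(20) = x(0) = 33, the sequence is periodic with period 20.
So x(890) = x(0 + ((890-0) mod 20)) = x(10) = 22.

22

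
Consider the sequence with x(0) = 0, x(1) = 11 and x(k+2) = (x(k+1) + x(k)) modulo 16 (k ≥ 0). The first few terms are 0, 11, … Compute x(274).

Listing terms: x(0) = 0; x(1) = 11; x(2) = 11; x(3) = 6; x(4) = 1; x(5) = 7; x(6) = 8; x(7) = 15; x(8) = 7; x(9) = 6; x(10) = 13; x(11) = 3; x(12) = 0; x(13) = 3; x(14) = 3; x(15) = 6; x(16) = 9; x(17) = 15; x(18) = 8; x(19) = 7; x(20) = 15; x(21) = 6; x(22) = 5; x(23) = 11; x(24) = 0; x(25) = 11.
The sequence repeats with period 24.
(274 - 0) mod 24 = 10, so x(274) = x(10) = 13.

13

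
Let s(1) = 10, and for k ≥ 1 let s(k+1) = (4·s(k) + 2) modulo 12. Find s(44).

s(1) = 10; s(2) = 6; s(3) = 2; s(4) = 10.
The sequence repeats with period 3.
So s(44) = s(1 + ((44-1) mod 3)) = s(2) = 6.

6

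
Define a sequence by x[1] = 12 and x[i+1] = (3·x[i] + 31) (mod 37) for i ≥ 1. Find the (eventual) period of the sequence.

We have x[1] = 12; x[2] = 30; x[3] = 10; x[4] = 24; x[5] = 29; x[6] = 7; x[7] = 15; x[8] = 2; x[9] = 0; x[10] = 31; x[11] = 13; x[12] = 33; x[13] = 19; x[14] = 14; x[15] = 36; x[16] = 28; x[17] = 4; x[18] = 6; x[19] = 12.
Since x[19] = x[1] = 12, the sequence is periodic with period 18.

18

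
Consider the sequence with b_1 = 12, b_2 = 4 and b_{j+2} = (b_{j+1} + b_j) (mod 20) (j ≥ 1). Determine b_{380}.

We have b_1 = 12,  b_2 = 4,  b_3 = 16,  b_4 = 0,  b_5 = 16,  b_6 = 16,  b_7 = 12,  b_8 = 8,  b_9 = 0,  b_{10} = 8,  b_{11} = 8,  b_{12} = 16,  b_{13} = 4,  b_{14} = 0,  b_{15} = 4,  b_{16} = 4,  b_{17} = 8,  b_{18} = 12,  b_{19} = 0,  b_{20} = 12,  b_{21} = 12,  b_{22} = 4.
Since (b_{21}, b_{22}) = (b_1, b_2) = (12, 4) (two consecutive terms determine the rest), the sequence is periodic with period 20.
(380 - 1) mod 20 = 19, so b_{380} = b_{20} = 12.

12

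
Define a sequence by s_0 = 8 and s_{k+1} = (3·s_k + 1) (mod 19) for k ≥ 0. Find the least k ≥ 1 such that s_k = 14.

13

s_0 = 8; s_1 = 6; s_2 = 0; s_3 = 1; s_4 = 4; s_5 = 13; s_6 = 2; s_7 = 7; s_8 = 3; s_9 = 10; s_{10} = 12; s_{11} = 18; s_{12} = 17; s_{13} = 14; s_{14} = 5; s_{15} = 16; s_{16} = 11; s_{17} = 15; s_{18} = 8.
Since s_{18} = s_0 = 8, the sequence is periodic with period 18.
The value 14 first appears (with k ≥ 1) at s_{13}.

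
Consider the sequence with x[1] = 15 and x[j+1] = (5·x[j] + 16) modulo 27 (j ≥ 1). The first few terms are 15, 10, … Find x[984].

x[1] = 15, x[2] = 10, x[3] = 12, x[4] = 22, x[5] = 18, x[6] = 25, x[7] = 6, x[8] = 19, x[9] = 3, x[10] = 4, x[11] = 9, x[12] = 7, x[13] = 24, x[14] = 1, x[15] = 21, x[16] = 13, x[17] = 0, x[18] = 16, x[19] = 15.
Since x[19] = x[1] = 15, the sequence is periodic with period 18.
(984 - 1) mod 18 = 11, so x[984] = x[12] = 7.

7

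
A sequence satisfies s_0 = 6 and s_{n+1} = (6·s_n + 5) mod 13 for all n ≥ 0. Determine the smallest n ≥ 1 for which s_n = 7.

8

Listing terms: s_0 = 6, s_1 = 2, s_2 = 4, s_3 = 3, s_4 = 10, s_5 = 0, s_6 = 5, s_7 = 9, s_8 = 7, s_9 = 8, s_{10} = 1, s_{11} = 11, s_{12} = 6.
Since s_{12} = s_0 = 6, the sequence is periodic with period 12.
The value 7 first appears (with n ≥ 1) at s_8.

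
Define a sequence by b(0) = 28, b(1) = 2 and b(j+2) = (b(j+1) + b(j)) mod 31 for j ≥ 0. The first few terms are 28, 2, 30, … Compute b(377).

b(0) = 28,  b(1) = 2,  b(2) = 30,  b(3) = 1,  b(4) = 0,  b(5) = 1,  b(6) = 1,  b(7) = 2,  b(8) = 3,  b(9) = 5,  b(10) = 8,  b(11) = 13,  b(12) = 21,  b(13) = 3,  b(14) = 24,  b(15) = 27,  b(16) = 20,  b(17) = 16,  b(18) = 5,  b(19) = 21,  b(20) = 26,  b(21) = 16,  b(22) = 11,  b(23) = 27,  b(24) = 7,  b(25) = 3,  b(26) = 10,  b(27) = 13,  b(28) = 23,  b(29) = 5,  b(30) = 28,  b(31) = 2.
Since (b(30), b(31)) = (b(0), b(1)) = (28, 2) (two consecutive terms determine the rest), the sequence is periodic with period 30.
(377 - 0) mod 30 = 17, so b(377) = b(17) = 16.

16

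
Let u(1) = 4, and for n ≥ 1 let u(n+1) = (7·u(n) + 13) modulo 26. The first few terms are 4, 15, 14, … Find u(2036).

Computing terms: u(1) = 4; u(2) = 15; u(3) = 14; u(4) = 7; u(5) = 10; u(6) = 5; u(7) = 22; u(8) = 11; u(9) = 12; u(10) = 19; u(11) = 16; u(12) = 21; u(13) = 4.
Since u(13) = u(1) = 4, the sequence is periodic with period 12.
(2036 - 1) mod 12 = 7, so u(2036) = u(8) = 11.

11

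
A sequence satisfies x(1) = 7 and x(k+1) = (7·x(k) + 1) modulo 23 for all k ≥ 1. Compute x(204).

We have x(1) = 7; x(2) = 4; x(3) = 6; x(4) = 20; x(5) = 3; x(6) = 22; x(7) = 17; x(8) = 5; x(9) = 13; x(10) = 0; x(11) = 1; x(12) = 8; x(13) = 11; x(14) = 9; x(15) = 18; x(16) = 12; x(17) = 16; x(18) = 21; x(19) = 10; x(20) = 2; x(21) = 15; x(22) = 14; x(23) = 7.
Since x(23) = x(1) = 7, the sequence is periodic with period 22.
So x(204) = x(1 + ((204-1) mod 22)) = x(6) = 22.

22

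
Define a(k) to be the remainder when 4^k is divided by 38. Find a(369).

a(1) = 4, a(2) = 16, a(3) = 26, a(4) = 28, a(5) = 36, a(6) = 30, a(7) = 6, a(8) = 24, a(9) = 20, a(10) = 4.
The sequence repeats with period 9.
So a(369) = a(1 + ((369-1) mod 9)) = a(9) = 20.

20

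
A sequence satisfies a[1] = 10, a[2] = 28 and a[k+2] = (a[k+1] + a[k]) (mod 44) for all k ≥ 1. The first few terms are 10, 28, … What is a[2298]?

26

Computing terms: a[1] = 10, a[2] = 28, a[3] = 38, a[4] = 22, a[5] = 16, a[6] = 38, a[7] = 10, a[8] = 4, a[9] = 14, a[10] = 18, a[11] = 32, a[12] = 6, a[13] = 38, a[14] = 0, a[15] = 38, a[16] = 38, a[17] = 32, a[18] = 26, a[19] = 14, a[20] = 40, a[21] = 10, a[22] = 6, a[23] = 16, a[24] = 22, a[25] = 38, a[26] = 16, a[27] = 10, a[28] = 26, a[29] = 36, a[30] = 18, a[31] = 10, a[32] = 28.
Since (a[31], a[32]) = (a[1], a[2]) = (10, 28) (two consecutive terms determine the rest), the sequence is periodic with period 30.
So a[2298] = a[1 + ((2298-1) mod 30)] = a[18] = 26.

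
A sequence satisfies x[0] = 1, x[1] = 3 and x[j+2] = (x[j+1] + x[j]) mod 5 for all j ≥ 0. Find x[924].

We have x[0] = 1, x[1] = 3, x[2] = 4, x[3] = 2, x[4] = 1, x[5] = 3.
Since (x[4], x[5]) = (x[0], x[1]) = (1, 3) (two consecutive terms determine the rest), the sequence is periodic with period 4.
So x[924] = x[0 + ((924-0) mod 4)] = x[0] = 1.

1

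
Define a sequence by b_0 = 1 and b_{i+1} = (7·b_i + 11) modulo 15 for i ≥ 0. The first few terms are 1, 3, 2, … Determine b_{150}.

Listing terms: b_0 = 1, b_1 = 3, b_2 = 2, b_3 = 10, b_4 = 6, b_5 = 8, b_6 = 7, b_7 = 0, b_8 = 11, b_9 = 13, b_{10} = 12, b_{11} = 5, b_{12} = 1.
The sequence repeats with period 12.
(150 - 0) mod 12 = 6, so b_{150} = b_6 = 7.

7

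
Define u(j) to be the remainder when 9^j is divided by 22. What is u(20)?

Listing terms: u(0) = 1,  u(1) = 9,  u(2) = 15,  u(3) = 3,  u(4) = 5,  u(5) = 1.
Since u(5) = u(0) = 1, the sequence is periodic with period 5.
(20 - 0) mod 5 = 0, so u(20) = u(0) = 1.

1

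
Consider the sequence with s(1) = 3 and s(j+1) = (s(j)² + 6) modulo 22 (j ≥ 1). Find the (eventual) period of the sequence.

5

s(1) = 3; s(2) = 15; s(3) = 11; s(4) = 17; s(5) = 9; s(6) = 21; s(7) = 7; s(8) = 11.
Since s(8) = s(3) = 11, the sequence is eventually periodic: after a pre-period of length 2 it cycles with period 5.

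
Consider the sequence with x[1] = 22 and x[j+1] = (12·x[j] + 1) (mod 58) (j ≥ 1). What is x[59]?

x[1] = 22; x[2] = 33; x[3] = 49; x[4] = 9; x[5] = 51; x[6] = 33.
Since x[6] = x[2] = 33, the sequence is eventually periodic: after a pre-period of length 1 it cycles with period 4.
For j ≥ 2, x[j] depends only on (j - 2) mod 4. (59 - 2) mod 4 = 1, so x[59] = x[3] = 49.

49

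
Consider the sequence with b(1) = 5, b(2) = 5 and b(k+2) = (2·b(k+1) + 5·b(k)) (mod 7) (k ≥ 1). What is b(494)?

2

Computing terms: b(1) = 5,  b(2) = 5,  b(3) = 0,  b(4) = 4,  b(5) = 1,  b(6) = 1,  b(7) = 0,  b(8) = 5,  b(9) = 3,  b(10) = 3,  b(11) = 0,  b(12) = 1,  b(13) = 2,  b(14) = 2,  b(15) = 0,  b(16) = 3,  b(17) = 6,  b(18) = 6,  b(19) = 0,  b(20) = 2,  b(21) = 4,  b(22) = 4,  b(23) = 0,  b(24) = 6,  b(25) = 5,  b(26) = 5.
Since (b(25), b(26)) = (b(1), b(2)) = (5, 5) (two consecutive terms determine the rest), the sequence is periodic with period 24.
(494 - 1) mod 24 = 13, so b(494) = b(14) = 2.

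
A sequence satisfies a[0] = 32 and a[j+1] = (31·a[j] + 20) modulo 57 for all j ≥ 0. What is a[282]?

Listing terms: a[0] = 32, a[1] = 43, a[2] = 42, a[3] = 11, a[4] = 19, a[5] = 39, a[6] = 32.
Since a[6] = a[0] = 32, the sequence is periodic with period 6.
So a[282] = a[0 + ((282-0) mod 6)] = a[0] = 32.

32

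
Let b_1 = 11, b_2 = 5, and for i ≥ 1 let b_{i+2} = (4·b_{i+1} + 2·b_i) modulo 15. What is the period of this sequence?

b_1 = 11; b_2 = 5; b_3 = 12; b_4 = 13; b_5 = 1; b_6 = 0; b_7 = 2; b_8 = 8; b_9 = 6; b_{10} = 10; b_{11} = 7; b_{12} = 3; b_{13} = 11; b_{14} = 5.
The sequence repeats with period 12.

12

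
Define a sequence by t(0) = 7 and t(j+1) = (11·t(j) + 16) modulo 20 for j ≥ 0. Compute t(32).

19

t(0) = 7, t(1) = 13, t(2) = 19, t(3) = 5, t(4) = 11, t(5) = 17, t(6) = 3, t(7) = 9, t(8) = 15, t(9) = 1, t(10) = 7.
Since t(10) = t(0) = 7, the sequence is periodic with period 10.
So t(32) = t(0 + ((32-0) mod 10)) = t(2) = 19.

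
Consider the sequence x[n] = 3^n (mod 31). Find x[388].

7

We have x[1] = 3; x[2] = 9; x[3] = 27; x[4] = 19; x[5] = 26; x[6] = 16; x[7] = 17; x[8] = 20; x[9] = 29; x[10] = 25; x[11] = 13; x[12] = 8; x[13] = 24; x[14] = 10; x[15] = 30; x[16] = 28; x[17] = 22; x[18] = 4; x[19] = 12; x[20] = 5; x[21] = 15; x[22] = 14; x[23] = 11; x[24] = 2; x[25] = 6; x[26] = 18; x[27] = 23; x[28] = 7; x[29] = 21; x[30] = 1; x[31] = 3.
Since x[31] = x[1] = 3, the sequence is periodic with period 30.
(388 - 1) mod 30 = 27, so x[388] = x[28] = 7.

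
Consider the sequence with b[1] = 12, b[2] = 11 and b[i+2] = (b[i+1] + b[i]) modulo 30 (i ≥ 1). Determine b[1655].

13

We have b[1] = 12; b[2] = 11; b[3] = 23; b[4] = 4; b[5] = 27; b[6] = 1; b[7] = 28; b[8] = 29; b[9] = 27; b[10] = 26; b[11] = 23; b[12] = 19; b[13] = 12; b[14] = 1; b[15] = 13; b[16] = 14; b[17] = 27; b[18] = 11; b[19] = 8; b[20] = 19; b[21] = 27; b[22] = 16; b[23] = 13; b[24] = 29; b[25] = 12; b[26] = 11.
Since (b[25], b[26]) = (b[1], b[2]) = (12, 11) (two consecutive terms determine the rest), the sequence is periodic with period 24.
(1655 - 1) mod 24 = 22, so b[1655] = b[23] = 13.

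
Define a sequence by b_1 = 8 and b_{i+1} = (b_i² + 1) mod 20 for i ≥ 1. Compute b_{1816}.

17

Computing terms: b_1 = 8,  b_2 = 5,  b_3 = 6,  b_4 = 17,  b_5 = 10,  b_6 = 1,  b_7 = 2,  b_8 = 5.
Since b_8 = b_2 = 5, the sequence is eventually periodic: after a pre-period of length 1 it cycles with period 6.
For i ≥ 2, b_i depends only on (i - 2) mod 6. (1816 - 2) mod 6 = 2, so b_{1816} = b_4 = 17.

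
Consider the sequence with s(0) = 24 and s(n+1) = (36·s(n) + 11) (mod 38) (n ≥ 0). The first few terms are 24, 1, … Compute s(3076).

s(0) = 24; s(1) = 1; s(2) = 9; s(3) = 31; s(4) = 25; s(5) = 37; s(6) = 13; s(7) = 23; s(8) = 3; s(9) = 5; s(10) = 1.
Since s(10) = s(1) = 1, the sequence is eventually periodic: after a pre-period of length 1 it cycles with period 9.
For n ≥ 1, s(n) depends only on (n - 1) mod 9. (3076 - 1) mod 9 = 6, so s(3076) = s(7) = 23.

23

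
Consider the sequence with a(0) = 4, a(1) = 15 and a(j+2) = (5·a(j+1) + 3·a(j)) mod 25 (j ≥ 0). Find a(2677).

Computing terms: a(0) = 4, a(1) = 15, a(2) = 12, a(3) = 5, a(4) = 11, a(5) = 20, a(6) = 8, a(7) = 0, a(8) = 24, a(9) = 20, a(10) = 22, a(11) = 20, a(12) = 16, a(13) = 15, a(14) = 23, a(15) = 10, a(16) = 19, a(17) = 0, a(18) = 7, a(19) = 10, a(20) = 21, a(21) = 10, a(22) = 13, a(23) = 20, a(24) = 14, a(25) = 5, a(26) = 17, a(27) = 0, a(28) = 1, a(29) = 5, a(30) = 3, a(31) = 5, a(32) = 9, a(33) = 10, a(34) = 2, a(35) = 15, a(36) = 6, a(37) = 0, a(38) = 18, a(39) = 15, a(40) = 4, a(41) = 15.
The sequence repeats with period 40.
(2677 - 0) mod 40 = 37, so a(2677) = a(37) = 0.

0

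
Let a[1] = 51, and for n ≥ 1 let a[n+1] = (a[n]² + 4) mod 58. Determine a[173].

a[1] = 51,  a[2] = 53,  a[3] = 29,  a[4] = 33,  a[5] = 49,  a[6] = 27,  a[7] = 37,  a[8] = 39,  a[9] = 17,  a[10] = 3,  a[11] = 13,  a[12] = 57,  a[13] = 5,  a[14] = 29.
Since a[14] = a[3] = 29, the sequence is eventually periodic: after a pre-period of length 2 it cycles with period 11.
For n ≥ 3, a[n] depends only on (n - 3) mod 11. (173 - 3) mod 11 = 5, so a[173] = a[8] = 39.

39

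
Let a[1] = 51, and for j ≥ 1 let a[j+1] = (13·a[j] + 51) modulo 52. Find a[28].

Listing terms: a[1] = 51,  a[2] = 38,  a[3] = 25,  a[4] = 12,  a[5] = 51.
The sequence repeats with period 4.
(28 - 1) mod 4 = 3, so a[28] = a[4] = 12.

12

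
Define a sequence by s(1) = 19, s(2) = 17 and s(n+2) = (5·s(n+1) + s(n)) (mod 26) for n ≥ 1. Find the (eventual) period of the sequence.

12

Computing terms: s(1) = 19,  s(2) = 17,  s(3) = 0,  s(4) = 17,  s(5) = 7,  s(6) = 0,  s(7) = 7,  s(8) = 9,  s(9) = 0,  s(10) = 9,  s(11) = 19,  s(12) = 0,  s(13) = 19,  s(14) = 17.
Since (s(13), s(14)) = (s(1), s(2)) = (19, 17) (two consecutive terms determine the rest), the sequence is periodic with period 12.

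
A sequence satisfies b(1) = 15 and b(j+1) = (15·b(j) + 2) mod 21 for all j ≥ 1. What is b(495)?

2

b(1) = 15; b(2) = 17; b(3) = 5; b(4) = 14; b(5) = 2; b(6) = 11; b(7) = 20; b(8) = 8; b(9) = 17.
Since b(9) = b(2) = 17, the sequence is eventually periodic: after a pre-period of length 1 it cycles with period 7.
For j ≥ 2, b(j) depends only on (j - 2) mod 7. (495 - 2) mod 7 = 3, so b(495) = b(5) = 2.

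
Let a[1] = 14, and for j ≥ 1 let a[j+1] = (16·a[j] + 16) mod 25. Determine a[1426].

14

We have a[1] = 14,  a[2] = 15,  a[3] = 6,  a[4] = 12,  a[5] = 8,  a[6] = 19,  a[7] = 20,  a[8] = 11,  a[9] = 17,  a[10] = 13,  a[11] = 24,  a[12] = 0,  a[13] = 16,  a[14] = 22,  a[15] = 18,  a[16] = 4,  a[17] = 5,  a[18] = 21,  a[19] = 2,  a[20] = 23,  a[21] = 9,  a[22] = 10,  a[23] = 1,  a[24] = 7,  a[25] = 3,  a[26] = 14.
Since a[26] = a[1] = 14, the sequence is periodic with period 25.
(1426 - 1) mod 25 = 0, so a[1426] = a[1] = 14.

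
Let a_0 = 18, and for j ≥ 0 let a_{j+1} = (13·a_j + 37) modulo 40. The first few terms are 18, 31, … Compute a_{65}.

We have a_0 = 18, a_1 = 31, a_2 = 0, a_3 = 37, a_4 = 38, a_5 = 11, a_6 = 20, a_7 = 17, a_8 = 18.
The sequence repeats with period 8.
So a_{65} = a_{0 + ((65-0) mod 8)} = a_1 = 31.

31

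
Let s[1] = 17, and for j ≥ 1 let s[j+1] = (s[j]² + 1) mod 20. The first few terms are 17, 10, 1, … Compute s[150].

6

We have s[1] = 17; s[2] = 10; s[3] = 1; s[4] = 2; s[5] = 5; s[6] = 6; s[7] = 17.
The sequence repeats with period 6.
(150 - 1) mod 6 = 5, so s[150] = s[6] = 6.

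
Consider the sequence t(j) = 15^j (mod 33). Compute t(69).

Computing terms: t(1) = 15, t(2) = 27, t(3) = 9, t(4) = 3, t(5) = 12, t(6) = 15.
The sequence repeats with period 5.
(69 - 1) mod 5 = 3, so t(69) = t(4) = 3.

3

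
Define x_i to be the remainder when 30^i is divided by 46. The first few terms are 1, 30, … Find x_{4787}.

20

Listing terms: x_0 = 1; x_1 = 30; x_2 = 26; x_3 = 44; x_4 = 32; x_5 = 40; x_6 = 4; x_7 = 28; x_8 = 12; x_9 = 38; x_{10} = 36; x_{11} = 22; x_{12} = 16; x_{13} = 20; x_{14} = 2; x_{15} = 14; x_{16} = 6; x_{17} = 42; x_{18} = 18; x_{19} = 34; x_{20} = 8; x_{21} = 10; x_{22} = 24; x_{23} = 30.
Since x_{23} = x_1 = 30, the sequence is eventually periodic: after a pre-period of length 1 it cycles with period 22.
For i ≥ 1, x_i depends only on (i - 1) mod 22. (4787 - 1) mod 22 = 12, so x_{4787} = x_{13} = 20.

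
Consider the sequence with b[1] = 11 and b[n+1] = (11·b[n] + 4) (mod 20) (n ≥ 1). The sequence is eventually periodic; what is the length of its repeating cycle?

b[1] = 11,  b[2] = 5,  b[3] = 19,  b[4] = 13,  b[5] = 7,  b[6] = 1,  b[7] = 15,  b[8] = 9,  b[9] = 3,  b[10] = 17,  b[11] = 11.
The sequence repeats with period 10.

10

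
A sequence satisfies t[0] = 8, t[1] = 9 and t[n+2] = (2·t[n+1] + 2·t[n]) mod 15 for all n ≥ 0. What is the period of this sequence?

Listing terms: t[0] = 8; t[1] = 9; t[2] = 4; t[3] = 11; t[4] = 0; t[5] = 7; t[6] = 14; t[7] = 12; t[8] = 7; t[9] = 8; t[10] = 0; t[11] = 1; t[12] = 2; t[13] = 6; t[14] = 1; t[15] = 14; t[16] = 0; t[17] = 13; t[18] = 11; t[19] = 3; t[20] = 13; t[21] = 2; t[22] = 0; t[23] = 4; t[24] = 8; t[25] = 9.
Since (t[24], t[25]) = (t[0], t[1]) = (8, 9) (two consecutive terms determine the rest), the sequence is periodic with period 24.

24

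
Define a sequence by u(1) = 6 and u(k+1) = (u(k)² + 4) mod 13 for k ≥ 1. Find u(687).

Listing terms: u(1) = 6; u(2) = 1; u(3) = 5; u(4) = 3; u(5) = 0; u(6) = 4; u(7) = 7; u(8) = 1.
Since u(8) = u(2) = 1, the sequence is eventually periodic: after a pre-period of length 1 it cycles with period 6.
For k ≥ 2, u(k) depends only on (k - 2) mod 6. (687 - 2) mod 6 = 1, so u(687) = u(3) = 5.

5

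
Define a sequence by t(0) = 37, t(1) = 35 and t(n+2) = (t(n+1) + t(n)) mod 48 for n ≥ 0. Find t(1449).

Computing terms: t(0) = 37; t(1) = 35; t(2) = 24; t(3) = 11; t(4) = 35; t(5) = 46; t(6) = 33; t(7) = 31; t(8) = 16; t(9) = 47; t(10) = 15; t(11) = 14; t(12) = 29; t(13) = 43; t(14) = 24; t(15) = 19; t(16) = 43; t(17) = 14; t(18) = 9; t(19) = 23; t(20) = 32; t(21) = 7; t(22) = 39; t(23) = 46; t(24) = 37; t(25) = 35.
The sequence repeats with period 24.
So t(1449) = t(0 + ((1449-0) mod 24)) = t(9) = 47.

47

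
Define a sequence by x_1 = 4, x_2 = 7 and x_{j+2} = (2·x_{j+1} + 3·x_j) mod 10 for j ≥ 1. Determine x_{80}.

3

x_1 = 4,  x_2 = 7,  x_3 = 6,  x_4 = 3,  x_5 = 4,  x_6 = 7.
Since (x_5, x_6) = (x_1, x_2) = (4, 7) (two consecutive terms determine the rest), the sequence is periodic with period 4.
So x_{80} = x_{1 + ((80-1) mod 4)} = x_4 = 3.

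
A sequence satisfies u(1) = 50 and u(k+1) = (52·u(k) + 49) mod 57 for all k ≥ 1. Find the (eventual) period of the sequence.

Computing terms: u(1) = 50; u(2) = 27; u(3) = 28; u(4) = 23; u(5) = 48; u(6) = 37; u(7) = 35; u(8) = 45; u(9) = 52; u(10) = 17; u(11) = 21; u(12) = 1; u(13) = 44; u(14) = 0; u(15) = 49; u(16) = 32; u(17) = 3; u(18) = 34; u(19) = 50.
Since u(19) = u(1) = 50, the sequence is periodic with period 18.

18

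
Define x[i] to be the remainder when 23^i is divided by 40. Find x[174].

9

x[0] = 1; x[1] = 23; x[2] = 9; x[3] = 7; x[4] = 1.
The sequence repeats with period 4.
(174 - 0) mod 4 = 2, so x[174] = x[2] = 9.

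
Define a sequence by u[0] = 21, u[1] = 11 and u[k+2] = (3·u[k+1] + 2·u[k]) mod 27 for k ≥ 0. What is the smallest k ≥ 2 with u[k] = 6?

18

u[0] = 21,  u[1] = 11,  u[2] = 21,  u[3] = 4,  u[4] = 0,  u[5] = 8,  u[6] = 24,  u[7] = 7,  u[8] = 15,  u[9] = 5,  u[10] = 18,  u[11] = 10,  u[12] = 12,  u[13] = 2,  u[14] = 3,  u[15] = 13,  u[16] = 18,  u[17] = 26,  u[18] = 6,  u[19] = 16,  u[20] = 6,  u[21] = 23,  u[22] = 0,  u[23] = 19,  u[24] = 3,  u[25] = 20,  u[26] = 12,  u[27] = 22,  u[28] = 9,  u[29] = 17,  u[30] = 15,  u[31] = 25,  u[32] = 24,  u[33] = 14,  u[34] = 9,  u[35] = 1,  u[36] = 21,  u[37] = 11.
Since (u[36], u[37]) = (u[0], u[1]) = (21, 11) (two consecutive terms determine the rest), the sequence is periodic with period 36.
The value 6 first appears (with k ≥ 2) at u[18].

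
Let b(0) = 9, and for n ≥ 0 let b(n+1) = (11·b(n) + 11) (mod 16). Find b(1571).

We have b(0) = 9; b(1) = 14; b(2) = 5; b(3) = 2; b(4) = 1; b(5) = 6; b(6) = 13; b(7) = 10; b(8) = 9.
The sequence repeats with period 8.
So b(1571) = b(0 + ((1571-0) mod 8)) = b(3) = 2.

2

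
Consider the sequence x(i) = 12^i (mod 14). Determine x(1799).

10

x(0) = 1; x(1) = 12; x(2) = 4; x(3) = 6; x(4) = 2; x(5) = 10; x(6) = 8; x(7) = 12.
Since x(7) = x(1) = 12, the sequence is eventually periodic: after a pre-period of length 1 it cycles with period 6.
For i ≥ 1, x(i) depends only on (i - 1) mod 6. (1799 - 1) mod 6 = 4, so x(1799) = x(5) = 10.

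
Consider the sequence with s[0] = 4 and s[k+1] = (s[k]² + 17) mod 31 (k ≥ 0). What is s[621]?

2

s[0] = 4,  s[1] = 2,  s[2] = 21,  s[3] = 24,  s[4] = 4.
Since s[4] = s[0] = 4, the sequence is periodic with period 4.
(621 - 0) mod 4 = 1, so s[621] = s[1] = 2.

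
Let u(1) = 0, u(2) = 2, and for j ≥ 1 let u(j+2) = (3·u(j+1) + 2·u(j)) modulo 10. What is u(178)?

6

We have u(1) = 0, u(2) = 2, u(3) = 6, u(4) = 2, u(5) = 8, u(6) = 8, u(7) = 0, u(8) = 6, u(9) = 8, u(10) = 6, u(11) = 4, u(12) = 4, u(13) = 0, u(14) = 8, u(15) = 4, u(16) = 8, u(17) = 2, u(18) = 2, u(19) = 0, u(20) = 4, u(21) = 2, u(22) = 4, u(23) = 6, u(24) = 6, u(25) = 0, u(26) = 2.
The sequence repeats with period 24.
(178 - 1) mod 24 = 9, so u(178) = u(10) = 6.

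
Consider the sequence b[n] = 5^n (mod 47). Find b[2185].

Computing terms: b[0] = 1,  b[1] = 5,  b[2] = 25,  b[3] = 31,  b[4] = 14,  b[5] = 23,  b[6] = 21,  b[7] = 11,  b[8] = 8,  b[9] = 40,  b[10] = 12,  b[11] = 13,  b[12] = 18,  b[13] = 43,  b[14] = 27,  b[15] = 41,  b[16] = 17,  b[17] = 38,  b[18] = 2,  b[19] = 10,  b[20] = 3,  b[21] = 15,  b[22] = 28,  b[23] = 46,  b[24] = 42,  b[25] = 22,  b[26] = 16,  b[27] = 33,  b[28] = 24,  b[29] = 26,  b[30] = 36,  b[31] = 39,  b[32] = 7,  b[33] = 35,  b[34] = 34,  b[35] = 29,  b[36] = 4,  b[37] = 20,  b[38] = 6,  b[39] = 30,  b[40] = 9,  b[41] = 45,  b[42] = 37,  b[43] = 44,  b[44] = 32,  b[45] = 19,  b[46] = 1.
Since b[46] = b[0] = 1, the sequence is periodic with period 46.
(2185 - 0) mod 46 = 23, so b[2185] = b[23] = 46.

46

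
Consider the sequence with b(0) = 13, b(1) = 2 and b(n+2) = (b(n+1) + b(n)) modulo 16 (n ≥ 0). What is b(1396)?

0

Computing terms: b(0) = 13, b(1) = 2, b(2) = 15, b(3) = 1, b(4) = 0, b(5) = 1, b(6) = 1, b(7) = 2, b(8) = 3, b(9) = 5, b(10) = 8, b(11) = 13, b(12) = 5, b(13) = 2, b(14) = 7, b(15) = 9, b(16) = 0, b(17) = 9, b(18) = 9, b(19) = 2, b(20) = 11, b(21) = 13, b(22) = 8, b(23) = 5, b(24) = 13, b(25) = 2.
Since (b(24), b(25)) = (b(0), b(1)) = (13, 2) (two consecutive terms determine the rest), the sequence is periodic with period 24.
(1396 - 0) mod 24 = 4, so b(1396) = b(4) = 0.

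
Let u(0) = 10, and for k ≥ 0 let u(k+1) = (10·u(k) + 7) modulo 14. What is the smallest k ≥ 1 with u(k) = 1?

We have u(0) = 10, u(1) = 9, u(2) = 13, u(3) = 11, u(4) = 5, u(5) = 1, u(6) = 3, u(7) = 9.
Since u(7) = u(1) = 9, the sequence is eventually periodic: after a pre-period of length 1 it cycles with period 6.
The value 1 first appears (with k ≥ 1) at u(5).

5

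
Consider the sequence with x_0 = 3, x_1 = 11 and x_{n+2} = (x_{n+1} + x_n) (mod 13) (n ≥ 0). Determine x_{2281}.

5

Computing terms: x_0 = 3; x_1 = 11; x_2 = 1; x_3 = 12; x_4 = 0; x_5 = 12; x_6 = 12; x_7 = 11; x_8 = 10; x_9 = 8; x_{10} = 5; x_{11} = 0; x_{12} = 5; x_{13} = 5; x_{14} = 10; x_{15} = 2; x_{16} = 12; x_{17} = 1; x_{18} = 0; x_{19} = 1; x_{20} = 1; x_{21} = 2; x_{22} = 3; x_{23} = 5; x_{24} = 8; x_{25} = 0; x_{26} = 8; x_{27} = 8; x_{28} = 3; x_{29} = 11.
The sequence repeats with period 28.
So x_{2281} = x_{0 + ((2281-0) mod 28)} = x_{13} = 5.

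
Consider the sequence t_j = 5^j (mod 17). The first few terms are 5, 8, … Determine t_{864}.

1

t_1 = 5; t_2 = 8; t_3 = 6; t_4 = 13; t_5 = 14; t_6 = 2; t_7 = 10; t_8 = 16; t_9 = 12; t_{10} = 9; t_{11} = 11; t_{12} = 4; t_{13} = 3; t_{14} = 15; t_{15} = 7; t_{16} = 1; t_{17} = 5.
Since t_{17} = t_1 = 5, the sequence is periodic with period 16.
(864 - 1) mod 16 = 15, so t_{864} = t_{16} = 1.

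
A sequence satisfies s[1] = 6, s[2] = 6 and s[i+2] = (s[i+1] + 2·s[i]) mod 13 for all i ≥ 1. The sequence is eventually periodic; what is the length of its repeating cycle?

12

Computing terms: s[1] = 6,  s[2] = 6,  s[3] = 5,  s[4] = 4,  s[5] = 1,  s[6] = 9,  s[7] = 11,  s[8] = 3,  s[9] = 12,  s[10] = 5,  s[11] = 3,  s[12] = 0,  s[13] = 6,  s[14] = 6.
Since (s[13], s[14]) = (s[1], s[2]) = (6, 6) (two consecutive terms determine the rest), the sequence is periodic with period 12.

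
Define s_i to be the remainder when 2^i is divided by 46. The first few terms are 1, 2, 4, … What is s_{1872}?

We have s_0 = 1,  s_1 = 2,  s_2 = 4,  s_3 = 8,  s_4 = 16,  s_5 = 32,  s_6 = 18,  s_7 = 36,  s_8 = 26,  s_9 = 6,  s_{10} = 12,  s_{11} = 24,  s_{12} = 2.
Since s_{12} = s_1 = 2, the sequence is eventually periodic: after a pre-period of length 1 it cycles with period 11.
For i ≥ 1, s_i depends only on (i - 1) mod 11. (1872 - 1) mod 11 = 1, so s_{1872} = s_2 = 4.

4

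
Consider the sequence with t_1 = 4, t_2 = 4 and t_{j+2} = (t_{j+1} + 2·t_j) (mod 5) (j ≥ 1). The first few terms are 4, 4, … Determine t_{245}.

4

Listing terms: t_1 = 4,  t_2 = 4,  t_3 = 2,  t_4 = 0,  t_5 = 4,  t_6 = 4.
The sequence repeats with period 4.
(245 - 1) mod 4 = 0, so t_{245} = t_1 = 4.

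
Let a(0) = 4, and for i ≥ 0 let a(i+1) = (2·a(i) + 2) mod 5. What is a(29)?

a(0) = 4,  a(1) = 0,  a(2) = 2,  a(3) = 1,  a(4) = 4.
Since a(4) = a(0) = 4, the sequence is periodic with period 4.
So a(29) = a(0 + ((29-0) mod 4)) = a(1) = 0.

0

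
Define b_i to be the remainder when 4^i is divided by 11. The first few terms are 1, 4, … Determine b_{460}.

1

Computing terms: b_0 = 1; b_1 = 4; b_2 = 5; b_3 = 9; b_4 = 3; b_5 = 1.
The sequence repeats with period 5.
So b_{460} = b_{0 + ((460-0) mod 5)} = b_0 = 1.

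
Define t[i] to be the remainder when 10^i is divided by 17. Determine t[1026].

Computing terms: t[0] = 1,  t[1] = 10,  t[2] = 15,  t[3] = 14,  t[4] = 4,  t[5] = 6,  t[6] = 9,  t[7] = 5,  t[8] = 16,  t[9] = 7,  t[10] = 2,  t[11] = 3,  t[12] = 13,  t[13] = 11,  t[14] = 8,  t[15] = 12,  t[16] = 1.
The sequence repeats with period 16.
So t[1026] = t[0 + ((1026-0) mod 16)] = t[2] = 15.

15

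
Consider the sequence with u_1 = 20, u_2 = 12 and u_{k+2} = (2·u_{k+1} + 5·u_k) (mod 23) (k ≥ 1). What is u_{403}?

Listing terms: u_1 = 20; u_2 = 12; u_3 = 9; u_4 = 9; u_5 = 17; u_6 = 10; u_7 = 13; u_8 = 7; u_9 = 10; u_{10} = 9; u_{11} = 22; u_{12} = 20; u_{13} = 12.
The sequence repeats with period 11.
(403 - 1) mod 11 = 6, so u_{403} = u_7 = 13.

13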